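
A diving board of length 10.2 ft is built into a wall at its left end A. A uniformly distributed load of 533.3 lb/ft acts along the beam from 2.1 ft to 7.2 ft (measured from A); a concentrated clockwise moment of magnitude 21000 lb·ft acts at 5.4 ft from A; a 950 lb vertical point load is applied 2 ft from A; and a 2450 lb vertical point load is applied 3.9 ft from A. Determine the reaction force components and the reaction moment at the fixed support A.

A_x = 0, A_y = 6120 lb, M_A = 45100 lb·ft

Resultant of the distributed load: 533.3 × 5.1 = 2719.83 lb at 4.65 ft from A.
ΣF_x = 0: A_x = 0.
ΣF_y = 0: A_y − 533.3·5.1 − 950 − 2450 = 0 → A_y = 6120 lb.
ΣM about A: M_A − (533.3·5.1)·4.65 − 21000 − 950·2 − 2450·3.9 = 0 → M_A = 45100 lb·ft.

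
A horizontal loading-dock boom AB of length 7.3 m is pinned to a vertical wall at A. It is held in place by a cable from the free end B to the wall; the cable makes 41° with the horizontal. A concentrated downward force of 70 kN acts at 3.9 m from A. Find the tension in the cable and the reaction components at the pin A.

ΣM about A: T·sin41°·7.3 − 70·3.9 = 0 → T = 273/(7.3·0.656059) = 57.0029 ≈ 57.00 kN.
ΣF_x = 0: A_x − T·cos41° = 0 → A_x = 57.0029 × 0.75471 = 43.02 kN.
ΣF_y = 0: A_y + T·sin41° − 70 = 0 → A_y = 70 − 57.0029 × 0.656059 = 32.60 kN.

T = 57.00 kN, A_x = 43.02 kN, A_y = 32.60 kN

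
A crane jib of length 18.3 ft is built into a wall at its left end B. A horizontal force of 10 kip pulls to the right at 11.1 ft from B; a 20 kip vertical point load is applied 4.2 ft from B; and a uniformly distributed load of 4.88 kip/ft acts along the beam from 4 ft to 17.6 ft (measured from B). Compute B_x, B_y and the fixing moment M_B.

Resultant of the distributed load: 4.88 × 13.6 = 66.368 kip at 10.8 ft from B.
ΣF_x = 0: B_x + 10 = 0 → B_x = -10.00 kip.
ΣF_y = 0: B_y − 20 − 4.88·13.6 = 0 → B_y = 86.37 kip.
ΣM about B: M_B − 20·4.2 − (4.88·13.6)·10.8 = 0 → M_B = 800.8 kip·ft.

B_x = -10.00 kip, B_y = 86.37 kip, M_B = 800.8 kip·ft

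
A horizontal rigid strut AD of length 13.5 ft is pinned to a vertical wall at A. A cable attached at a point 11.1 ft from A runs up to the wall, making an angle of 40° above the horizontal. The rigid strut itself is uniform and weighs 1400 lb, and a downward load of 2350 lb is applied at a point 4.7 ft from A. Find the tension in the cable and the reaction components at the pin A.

ΣM about A: T·sin40°·11.1 − 1400·6.75 − 2350·4.7 = 0 → T = 20495/(11.1·0.642788) = 2872.48 ≈ 2872 lb.
ΣF_x = 0: A_x − T·cos40° = 0 → A_x = 2872.48 × 0.766044 = 2200 lb.
ΣF_y = 0: A_y + T·sin40° − 1400 − 2350 = 0 → A_y = 3750 − 2872.48 × 0.642788 = 1904 lb.

T = 2872 lb, A_x = 2200 lb, A_y = 1904 lb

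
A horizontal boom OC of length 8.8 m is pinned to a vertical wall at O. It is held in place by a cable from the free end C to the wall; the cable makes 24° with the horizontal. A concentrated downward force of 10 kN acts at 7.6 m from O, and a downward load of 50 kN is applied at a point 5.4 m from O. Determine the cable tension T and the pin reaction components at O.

T = 96.67 kN, O_x = 88.31 kN, O_y = 20.68 kN

ΣM about O: T·sin24°·8.8 − 10·7.6 − 50·5.4 = 0 → T = 346/(8.8·0.406737) = 96.6673 ≈ 96.67 kN.
ΣF_x = 0: O_x − T·cos24° = 0 → O_x = 96.6673 × 0.913545 = 88.31 kN.
ΣF_y = 0: O_y + T·sin24° − 10 − 50 = 0 → O_y = 60 − 96.6673 × 0.406737 = 20.68 kN.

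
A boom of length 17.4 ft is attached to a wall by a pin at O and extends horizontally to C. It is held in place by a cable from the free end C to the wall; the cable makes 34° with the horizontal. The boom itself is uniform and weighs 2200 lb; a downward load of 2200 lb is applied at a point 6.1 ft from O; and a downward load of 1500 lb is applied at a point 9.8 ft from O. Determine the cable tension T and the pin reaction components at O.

T = 4857 lb, O_x = 4027 lb, O_y = 3184 lb

ΣM about O: T·sin34°·17.4 − 2200·8.7 − 2200·6.1 − 1500·9.8 = 0 → T = 47260/(17.4·0.559193) = 4857.16 ≈ 4857 lb.
ΣF_x = 0: O_x − T·cos34° = 0 → O_x = 4857.16 × 0.829038 = 4027 lb.
ΣF_y = 0: O_y + T·sin34° − 2200 − 2200 − 1500 = 0 → O_y = 5900 − 4857.16 × 0.559193 = 3184 lb.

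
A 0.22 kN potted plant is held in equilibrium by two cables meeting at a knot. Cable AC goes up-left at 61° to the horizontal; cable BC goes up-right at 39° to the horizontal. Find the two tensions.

T_AC = 0.1736 kN, T_BC = 0.1083 kN

ΣF_x = 0: −T_AC·cos61° + T_BC·cos39° = 0 → T_BC = 0.623833·T_AC.
ΣF_y = 0: T_AC·sin61° + T_BC·sin39° = 0.22.
Substitute: T_AC·(0.87462 + 0.623833·0.62932) = 0.22 → T_AC = 0.17361 ≈ 0.1736 kN.
Then T_BC = 0.623833 × 0.17361 = 0.1083 kN.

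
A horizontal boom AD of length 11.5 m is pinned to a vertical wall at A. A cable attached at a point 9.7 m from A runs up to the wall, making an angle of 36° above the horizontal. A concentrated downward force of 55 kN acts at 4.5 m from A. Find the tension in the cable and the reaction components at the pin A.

T = 43.41 kN, A_x = 35.12 kN, A_y = 29.48 kN

ΣM about A: T·sin36°·9.7 − 55·4.5 = 0 → T = 247.5/(9.7·0.587785) = 43.4095 ≈ 43.41 kN.
ΣF_x = 0: A_x − T·cos36° = 0 → A_x = 43.4095 × 0.809017 = 35.12 kN.
ΣF_y = 0: A_y + T·sin36° − 55 = 0 → A_y = 55 − 43.4095 × 0.587785 = 29.48 kN.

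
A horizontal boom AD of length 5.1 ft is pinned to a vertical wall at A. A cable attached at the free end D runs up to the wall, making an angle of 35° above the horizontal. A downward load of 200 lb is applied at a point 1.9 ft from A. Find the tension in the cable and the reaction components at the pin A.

ΣM about A: T·sin35°·5.1 − 200·1.9 = 0 → T = 380/(5.1·0.573576) = 129.904 ≈ 129.9 lb.
ΣF_x = 0: A_x − T·cos35° = 0 → A_x = 129.904 × 0.819152 = 106.4 lb.
ΣF_y = 0: A_y + T·sin35° − 200 = 0 → A_y = 200 − 129.904 × 0.573576 = 125.5 lb.

T = 129.9 lb, A_x = 106.4 lb, A_y = 125.5 lb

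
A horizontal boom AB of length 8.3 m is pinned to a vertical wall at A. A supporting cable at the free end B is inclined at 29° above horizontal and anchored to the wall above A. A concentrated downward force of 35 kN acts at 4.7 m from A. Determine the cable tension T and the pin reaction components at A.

ΣM about A: T·sin29°·8.3 − 35·4.7 = 0 → T = 164.5/(8.3·0.48481) = 40.8805 ≈ 40.88 kN.
ΣF_x = 0: A_x − T·cos29° = 0 → A_x = 40.8805 × 0.87462 = 35.75 kN.
ΣF_y = 0: A_y + T·sin29° − 35 = 0 → A_y = 35 − 40.8805 × 0.48481 = 15.18 kN.

T = 40.88 kN, A_x = 35.75 kN, A_y = 15.18 kN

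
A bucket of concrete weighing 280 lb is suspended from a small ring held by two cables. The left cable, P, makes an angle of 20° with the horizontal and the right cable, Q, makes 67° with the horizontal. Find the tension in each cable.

ΣF_x = 0: −T_P·cos20° + T_Q·cos67° = 0 → T_Q = 2.40496·T_P.
ΣF_y = 0: T_P·sin20° + T_Q·sin67° = 280.
Substitute: T_P·(0.34202 + 2.40496·0.920505) = 280 → T_P = 109.555 ≈ 109.6 lb.
Then T_Q = 2.40496 × 109.555 = 263.5 lb.

T_P = 109.6 lb, T_Q = 263.5 lb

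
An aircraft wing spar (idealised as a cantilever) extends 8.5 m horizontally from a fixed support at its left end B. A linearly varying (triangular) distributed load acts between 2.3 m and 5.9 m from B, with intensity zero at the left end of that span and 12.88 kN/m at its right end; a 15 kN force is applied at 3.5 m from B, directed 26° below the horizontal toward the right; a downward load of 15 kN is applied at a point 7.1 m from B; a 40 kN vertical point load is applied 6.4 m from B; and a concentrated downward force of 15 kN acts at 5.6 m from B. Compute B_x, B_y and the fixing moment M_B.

B_x = -13.48 kN, B_y = 99.76 kN, M_B = 578.5 kN·m

Resultant of the triangular load: ½ × 12.88 × 3.6 = 23.184 kN, acting at 4.7 m from B (one-third of the span from the peak).
ΣF_x = 0: B_x + 15·cos26° = 0 → B_x = -13.48 kN.
ΣF_y = 0: B_y − ½·12.88·3.6 − 15·sin26° − 15 − 40 − 15 = 0 → B_y = 99.76 kN.
ΣM about B: M_B − (½·12.88·3.6)·4.7 − 15·sin26°·3.5 − 15·7.1 − 40·6.4 − 15·5.6 = 0 → M_B = 578.5 kN·m.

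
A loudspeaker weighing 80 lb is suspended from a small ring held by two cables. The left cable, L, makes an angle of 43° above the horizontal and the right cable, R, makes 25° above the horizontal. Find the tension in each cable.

T_L = 78.20 lb, T_R = 63.10 lb

ΣF_x = 0: −T_L·cos43° + T_R·cos25° = 0 → T_R = 0.80696·T_L.
ΣF_y = 0: T_L·sin43° + T_R·sin25° = 80.
Substitute: T_L·(0.681998 + 0.80696·0.422618) = 80 → T_L = 78.1988 ≈ 78.20 lb.
Then T_R = 0.80696 × 78.1988 = 63.10 lb.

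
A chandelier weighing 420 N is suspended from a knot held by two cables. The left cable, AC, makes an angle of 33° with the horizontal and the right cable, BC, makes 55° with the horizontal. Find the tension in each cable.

ΣF_x = 0: −T_AC·cos33° + T_BC·cos55° = 0 → T_BC = 1.46218·T_AC.
ΣF_y = 0: T_AC·sin33° + T_BC·sin55° = 420.
Substitute: T_AC·(0.544639 + 1.46218·0.819152) = 420 → T_AC = 241.049 ≈ 241.0 N.
Then T_BC = 1.46218 × 241.049 = 352.5 N.

T_AC = 241.0 N, T_BC = 352.5 N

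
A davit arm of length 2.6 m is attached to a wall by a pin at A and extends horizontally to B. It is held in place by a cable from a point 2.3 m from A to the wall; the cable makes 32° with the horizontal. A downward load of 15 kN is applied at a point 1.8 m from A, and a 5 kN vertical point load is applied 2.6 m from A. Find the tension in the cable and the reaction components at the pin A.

ΣM about A: T·sin32°·2.3 − 15·1.8 − 5·2.6 = 0 → T = 40/(2.3·0.529919) = 32.8188 ≈ 32.82 kN.
ΣF_x = 0: A_x − T·cos32° = 0 → A_x = 32.8188 × 0.848048 = 27.83 kN.
ΣF_y = 0: A_y + T·sin32° − 15 − 5 = 0 → A_y = 20 − 32.8188 × 0.529919 = 2.609 kN.

T = 32.82 kN, A_x = 27.83 kN, A_y = 2.609 kN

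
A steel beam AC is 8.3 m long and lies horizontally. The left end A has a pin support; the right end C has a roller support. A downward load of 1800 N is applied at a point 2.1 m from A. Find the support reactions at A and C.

A_x = 0, A_y = 1345 N, C_y = 455.4 N

ΣM about A: C_y·8.3 − 1800·2.1 = 0 → C_y = 3780/8.3 = 455.422 ≈ 455.4 N.
ΣF_y = 0: A_y + 455.422 − 1800 = 0 → A_y = 1345 N.
ΣF_x = 0: no horizontal applied forces, so A_x = 0.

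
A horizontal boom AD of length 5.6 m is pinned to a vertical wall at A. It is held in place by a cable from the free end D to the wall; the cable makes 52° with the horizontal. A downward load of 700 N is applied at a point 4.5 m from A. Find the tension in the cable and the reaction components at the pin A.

T = 713.8 N, A_x = 439.5 N, A_y = 137.5 N

ΣM about A: T·sin52°·5.6 − 700·4.5 = 0 → T = 3150/(5.6·0.788011) = 713.823 ≈ 713.8 N.
ΣF_x = 0: A_x − T·cos52° = 0 → A_x = 713.823 × 0.615661 = 439.5 N.
ΣF_y = 0: A_y + T·sin52° − 700 = 0 → A_y = 700 − 713.823 × 0.788011 = 137.5 N.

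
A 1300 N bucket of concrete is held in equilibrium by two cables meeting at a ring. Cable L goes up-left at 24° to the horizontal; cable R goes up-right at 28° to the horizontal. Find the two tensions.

T_L = 1457 N, T_R = 1507 N

ΣF_x = 0: −T_L·cos24° + T_R·cos28° = 0 → T_R = 1.03465·T_L.
ΣF_y = 0: T_L·sin24° + T_R·sin28° = 1300.
Substitute: T_L·(0.406737 + 1.03465·0.469472) = 1300 → T_L = 1456.62 ≈ 1457 N.
Then T_R = 1.03465 × 1456.62 = 1507 N.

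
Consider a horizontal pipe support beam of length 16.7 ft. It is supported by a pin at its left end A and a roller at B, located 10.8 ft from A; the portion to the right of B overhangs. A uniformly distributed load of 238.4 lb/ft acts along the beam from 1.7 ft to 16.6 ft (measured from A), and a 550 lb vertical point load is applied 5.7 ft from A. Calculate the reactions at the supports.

A_x = 0, A_y = 802.4 lb, B_y = 3300 lb

Resultant of the distributed load: 238.4 × 14.9 = 3552.16 lb at 9.15 ft from A.
ΣM about A: B_y·10.8 − (238.4·14.9)·9.15 − 550·5.7 = 0 → B_y = 35637.264/10.8 = 3299.75 ≈ 3300 lb.
ΣF_y = 0: A_y + 3299.75 − 238.4·14.9 − 550 = 0 → A_y = 802.4 lb.
ΣF_x = 0: no horizontal applied forces, so A_x = 0.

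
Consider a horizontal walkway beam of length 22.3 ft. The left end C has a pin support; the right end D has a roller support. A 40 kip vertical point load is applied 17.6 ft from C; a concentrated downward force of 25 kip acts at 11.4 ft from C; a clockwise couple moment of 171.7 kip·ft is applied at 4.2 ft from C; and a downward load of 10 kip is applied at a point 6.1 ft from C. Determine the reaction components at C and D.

ΣM about C: D_y·22.3 − 40·17.6 − 25·11.4 − 171.7 − 10·6.1 = 0 → D_y = 1221.7/22.3 = 54.7848 ≈ 54.78 kip.
ΣF_y = 0: C_y + 54.7848 − 40 − 25 − 10 = 0 → C_y = 20.22 kip.
ΣF_x = 0: no horizontal applied forces, so C_x = 0.

C_x = 0, C_y = 20.22 kip, D_y = 54.78 kip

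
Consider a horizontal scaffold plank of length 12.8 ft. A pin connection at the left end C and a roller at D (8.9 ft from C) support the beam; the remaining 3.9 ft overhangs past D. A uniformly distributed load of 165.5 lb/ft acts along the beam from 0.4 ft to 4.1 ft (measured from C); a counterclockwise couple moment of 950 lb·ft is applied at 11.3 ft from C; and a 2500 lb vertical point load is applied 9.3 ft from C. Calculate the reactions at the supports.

Resultant of the distributed load: 165.5 × 3.7 = 612.35 lb at 2.25 ft from C.
Moments about C: D_y·8.9 − (165.5·3.7)·2.25 + 950 − 2500·9.3 = 0 → D_y = 23677.7875/8.9 = 2660.43 ≈ 2660 lb.
ΣF_y = 0: C_y + 2660.43 − 165.5·3.7 − 2500 = 0 → C_y = 451.9 lb.
ΣF_x = 0: no horizontal applied forces, so C_x = 0.

C_x = 0, C_y = 451.9 lb, D_y = 2660 lb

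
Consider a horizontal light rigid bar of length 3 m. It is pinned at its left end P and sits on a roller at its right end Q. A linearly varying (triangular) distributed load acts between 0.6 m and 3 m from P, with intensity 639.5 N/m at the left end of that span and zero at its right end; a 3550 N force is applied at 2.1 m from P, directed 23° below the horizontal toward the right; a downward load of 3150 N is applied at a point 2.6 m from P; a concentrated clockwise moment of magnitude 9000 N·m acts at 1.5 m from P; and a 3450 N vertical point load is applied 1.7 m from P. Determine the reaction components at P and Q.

Resultant of the triangular load: ½ × 639.5 × 2.4 = 767.4 N, acting at 1.4 m from P (one-third of the span from the peak).
Taking moments about P: Q_y·3 − (½·639.5·2.4)·1.4 − 3550·sin23°·2.1 − 3150·2.6 − 9000 − 3450·1.7 = 0 → Q_y = 27042.3/3 = 9014.1 ≈ 9014 N.
ΣF_y = 0: P_y + 9014.1 − ½·639.5·2.4 − 3550·sin23° − 3150 − 3450 = 0 → P_y = -259.6 N.
ΣF_x = 0: P_x + 3550·cos23° = 0 → P_x = -3268 N.

P_x = -3268 N, P_y = -259.6 N, Q_y = 9014 N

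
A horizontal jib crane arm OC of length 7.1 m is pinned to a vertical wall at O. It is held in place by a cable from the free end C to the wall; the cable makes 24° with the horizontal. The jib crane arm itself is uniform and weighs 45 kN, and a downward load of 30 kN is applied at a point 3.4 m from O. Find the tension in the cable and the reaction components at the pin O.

T = 90.64 kN, O_x = 82.80 kN, O_y = 38.13 kN

ΣM about O: T·sin24°·7.1 − 45·3.55 − 30·3.4 = 0 → T = 261.75/(7.1·0.406737) = 90.6389 ≈ 90.64 kN.
ΣF_x = 0: O_x − T·cos24° = 0 → O_x = 90.6389 × 0.913545 = 82.80 kN.
ΣF_y = 0: O_y + T·sin24° − 45 − 30 = 0 → O_y = 75 − 90.6389 × 0.406737 = 38.13 kN.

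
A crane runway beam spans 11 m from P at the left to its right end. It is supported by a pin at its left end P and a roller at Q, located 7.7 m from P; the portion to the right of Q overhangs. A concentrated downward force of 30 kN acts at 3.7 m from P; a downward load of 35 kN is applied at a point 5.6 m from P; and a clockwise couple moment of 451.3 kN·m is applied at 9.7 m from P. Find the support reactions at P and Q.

P_x = 0, P_y = -33.48 kN, Q_y = 98.48 kN

Moments about P: Q_y·7.7 − 30·3.7 − 35·5.6 − 451.3 = 0 → Q_y = 758.3/7.7 = 98.4805 ≈ 98.48 kN.
ΣF_y = 0: P_y + 98.4805 − 30 − 35 = 0 → P_y = -33.48 kN.
ΣF_x = 0: no horizontal applied forces, so P_x = 0.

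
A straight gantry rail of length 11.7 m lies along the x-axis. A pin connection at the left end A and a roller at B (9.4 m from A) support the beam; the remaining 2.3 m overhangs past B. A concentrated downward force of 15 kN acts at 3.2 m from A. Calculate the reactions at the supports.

Taking moments about A: B_y·9.4 − 15·3.2 = 0 → B_y = 48/9.4 = 5.10638 ≈ 5.106 kN.
ΣF_y = 0: A_y + 5.10638 − 15 = 0 → A_y = 9.894 kN.
ΣF_x = 0: no horizontal applied forces, so A_x = 0.

A_x = 0, A_y = 9.894 kN, B_y = 5.106 kN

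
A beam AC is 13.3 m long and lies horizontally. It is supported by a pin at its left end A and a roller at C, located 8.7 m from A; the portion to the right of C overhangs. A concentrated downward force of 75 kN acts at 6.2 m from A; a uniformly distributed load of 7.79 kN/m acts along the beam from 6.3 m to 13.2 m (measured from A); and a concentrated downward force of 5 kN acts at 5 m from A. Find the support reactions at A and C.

A_x = 0, A_y = 17.19 kN, C_y = 116.6 kN

Resultant of the distributed load: 7.79 × 6.9 = 53.751 kN at 9.75 m from A.
ΣM about A: C_y·8.7 − 75·6.2 − (7.79·6.9)·9.75 − 5·5 = 0 → C_y = 1014.07225/8.7 = 116.56 ≈ 116.6 kN.
ΣF_y = 0: A_y + 116.56 − 75 − 7.79·6.9 − 5 = 0 → A_y = 17.19 kN.
ΣF_x = 0: no horizontal applied forces, so A_x = 0.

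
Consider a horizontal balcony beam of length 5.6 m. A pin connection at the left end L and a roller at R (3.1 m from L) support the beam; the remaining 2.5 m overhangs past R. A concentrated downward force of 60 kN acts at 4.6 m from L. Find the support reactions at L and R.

Taking moments about L: R_y·3.1 − 60·4.6 = 0 → R_y = 276/3.1 = 89.0323 ≈ 89.03 kN.
ΣF_y = 0: L_y + 89.0323 − 60 = 0 → L_y = -29.03 kN.
ΣF_x = 0: no horizontal applied forces, so L_x = 0.

L_x = 0, L_y = -29.03 kN, R_y = 89.03 kN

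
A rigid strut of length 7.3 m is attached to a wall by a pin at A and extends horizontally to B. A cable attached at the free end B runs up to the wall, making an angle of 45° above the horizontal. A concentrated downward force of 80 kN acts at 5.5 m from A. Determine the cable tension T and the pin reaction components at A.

ΣM about A: T·sin45°·7.3 − 80·5.5 = 0 → T = 440/(7.3·0.707107) = 85.2402 ≈ 85.24 kN.
ΣF_x = 0: A_x − T·cos45° = 0 → A_x = 85.2402 × 0.707107 = 60.27 kN.
ΣF_y = 0: A_y + T·sin45° − 80 = 0 → A_y = 80 − 85.2402 × 0.707107 = 19.73 kN.

T = 85.24 kN, A_x = 60.27 kN, A_y = 19.73 kN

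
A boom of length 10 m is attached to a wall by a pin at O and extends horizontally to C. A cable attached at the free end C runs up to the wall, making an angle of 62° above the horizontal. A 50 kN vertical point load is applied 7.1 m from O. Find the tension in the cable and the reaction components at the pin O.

ΣM about O: T·sin62°·10 − 50·7.1 = 0 → T = 355/(10·0.882948) = 40.2062 ≈ 40.21 kN.
ΣF_x = 0: O_x − T·cos62° = 0 → O_x = 40.2062 × 0.469472 = 18.88 kN.
ΣF_y = 0: O_y + T·sin62° − 50 = 0 → O_y = 50 − 40.2062 × 0.882948 = 14.50 kN.

T = 40.21 kN, O_x = 18.88 kN, O_y = 14.50 kN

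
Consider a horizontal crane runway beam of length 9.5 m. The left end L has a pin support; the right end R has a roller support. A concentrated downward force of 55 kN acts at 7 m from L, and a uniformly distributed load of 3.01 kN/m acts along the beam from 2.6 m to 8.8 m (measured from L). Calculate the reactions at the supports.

Resultant of the distributed load: 3.01 × 6.2 = 18.662 kN at 5.7 m from L.
Moments about L: R_y·9.5 − 55·7 − (3.01·6.2)·5.7 = 0 → R_y = 491.3734/9.5 = 51.7235 ≈ 51.72 kN.
ΣF_y = 0: L_y + 51.7235 − 55 − 3.01·6.2 = 0 → L_y = 21.94 kN.
ΣF_x = 0: no horizontal applied forces, so L_x = 0.

L_x = 0, L_y = 21.94 kN, R_y = 51.72 kN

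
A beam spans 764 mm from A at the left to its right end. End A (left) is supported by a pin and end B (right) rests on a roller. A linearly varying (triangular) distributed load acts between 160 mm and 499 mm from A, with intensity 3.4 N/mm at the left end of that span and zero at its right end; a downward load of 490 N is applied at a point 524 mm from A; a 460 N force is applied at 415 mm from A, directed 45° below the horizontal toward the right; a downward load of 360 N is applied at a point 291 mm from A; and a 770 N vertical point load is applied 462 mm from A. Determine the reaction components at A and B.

Resultant of the triangular load: ½ × 3.4 × 339 = 576.3 N, acting at 273 mm from A (one-third of the span from the peak).
ΣM about A: B_y·764 − (½·3.4·339)·273 − 490·524 − 460·sin45°·415 − 360·291 − 770·462 = 0 → B_y = 1009580/764 = 1321.44 ≈ 1321 N.
ΣF_y = 0: A_y + 1321.44 − ½·3.4·339 − 490 − 460·sin45° − 360 − 770 = 0 → A_y = 1200 N.
ΣF_x = 0: A_x + 460·cos45° = 0 → A_x = -325.3 N.

A_x = -325.3 N, A_y = 1200 N, B_y = 1321 N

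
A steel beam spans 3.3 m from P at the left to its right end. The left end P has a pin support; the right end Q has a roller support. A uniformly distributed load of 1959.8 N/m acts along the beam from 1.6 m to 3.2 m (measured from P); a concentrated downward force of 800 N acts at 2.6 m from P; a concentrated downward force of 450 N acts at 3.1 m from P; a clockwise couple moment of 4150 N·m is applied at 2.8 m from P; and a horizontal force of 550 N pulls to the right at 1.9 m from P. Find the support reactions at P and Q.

P_x = -550.0 N, P_y = -205.4 N, Q_y = 4591 N

Resultant of the distributed load: 1959.8 × 1.6 = 3135.68 N at 2.4 m from P.
Moments about P: Q_y·3.3 − (1959.8·1.6)·2.4 − 800·2.6 − 450·3.1 − 4150 = 0 → Q_y = 15150.632/3.3 = 4591.1 ≈ 4591 N.
ΣF_y = 0: P_y + 4591.1 − 1959.8·1.6 − 800 − 450 = 0 → P_y = -205.4 N.
ΣF_x = 0: P_x + 550 = 0 → P_x = -550.0 N.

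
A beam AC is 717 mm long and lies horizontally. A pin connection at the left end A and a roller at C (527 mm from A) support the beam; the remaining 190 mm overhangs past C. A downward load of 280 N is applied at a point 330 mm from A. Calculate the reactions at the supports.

A_x = 0, A_y = 104.7 N, C_y = 175.3 N

Taking moments about A: C_y·527 − 280·330 = 0 → C_y = 92400/527 = 175.332 ≈ 175.3 N.
ΣF_y = 0: A_y + 175.332 − 280 = 0 → A_y = 104.7 N.
ΣF_x = 0: no horizontal applied forces, so A_x = 0.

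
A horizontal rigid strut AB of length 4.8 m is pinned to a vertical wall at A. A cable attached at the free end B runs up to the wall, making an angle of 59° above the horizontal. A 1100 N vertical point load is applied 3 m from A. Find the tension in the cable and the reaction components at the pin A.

ΣM about A: T·sin59°·4.8 − 1100·3 = 0 → T = 3300/(4.8·0.857167) = 802.061 ≈ 802.1 N.
ΣF_x = 0: A_x − T·cos59° = 0 → A_x = 802.061 × 0.515038 = 413.1 N.
ΣF_y = 0: A_y + T·sin59° − 1100 = 0 → A_y = 1100 − 802.061 × 0.857167 = 412.5 N.

T = 802.1 N, A_x = 413.1 N, A_y = 412.5 N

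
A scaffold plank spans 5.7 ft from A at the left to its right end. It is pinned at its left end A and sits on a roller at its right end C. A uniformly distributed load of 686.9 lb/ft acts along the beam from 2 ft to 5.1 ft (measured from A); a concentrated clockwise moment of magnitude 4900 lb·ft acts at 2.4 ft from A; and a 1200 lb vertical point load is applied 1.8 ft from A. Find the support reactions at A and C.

Resultant of the distributed load: 686.9 × 3.1 = 2129.39 lb at 3.55 ft from A.
Taking moments about A: C_y·5.7 − (686.9·3.1)·3.55 − 4900 − 1200·1.8 = 0 → C_y = 14619.3345/5.7 = 2564.8 ≈ 2565 lb.
ΣF_y = 0: A_y + 2564.8 − 686.9·3.1 − 1200 = 0 → A_y = 764.6 lb.
ΣF_x = 0: no horizontal applied forces, so A_x = 0.

A_x = 0, A_y = 764.6 lb, C_y = 2565 lb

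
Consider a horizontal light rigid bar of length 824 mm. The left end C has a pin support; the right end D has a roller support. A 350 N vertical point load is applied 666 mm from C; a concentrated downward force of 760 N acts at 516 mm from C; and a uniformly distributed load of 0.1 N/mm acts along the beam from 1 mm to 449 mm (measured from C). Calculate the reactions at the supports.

C_x = 0, C_y = 383.8 N, D_y = 771.0 N

Resultant of the distributed load: 0.1 × 448 = 44.8 N at 225 mm from C.
Moments about C: D_y·824 − 350·666 − 760·516 − (0.1·448)·225 = 0 → D_y = 635340/824 = 771.044 ≈ 771.0 N.
ΣF_y = 0: C_y + 771.044 − 350 − 760 − 0.1·448 = 0 → C_y = 383.8 N.
ΣF_x = 0: no horizontal applied forces, so C_x = 0.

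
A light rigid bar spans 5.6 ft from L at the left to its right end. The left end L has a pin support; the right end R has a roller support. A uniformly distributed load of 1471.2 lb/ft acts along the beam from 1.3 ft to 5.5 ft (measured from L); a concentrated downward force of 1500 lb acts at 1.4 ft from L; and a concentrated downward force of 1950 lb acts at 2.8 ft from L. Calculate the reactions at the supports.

L_x = 0, L_y = 4527 lb, R_y = 5102 lb

Resultant of the distributed load: 1471.2 × 4.2 = 6179.04 lb at 3.4 ft from L.
ΣM about L: R_y·5.6 − (1471.2·4.2)·3.4 − 1500·1.4 − 1950·2.8 = 0 → R_y = 28568.736/5.6 = 5101.56 ≈ 5102 lb.
ΣF_y = 0: L_y + 5101.56 − 1471.2·4.2 − 1500 − 1950 = 0 → L_y = 4527 lb.
ΣF_x = 0: no horizontal applied forces, so L_x = 0.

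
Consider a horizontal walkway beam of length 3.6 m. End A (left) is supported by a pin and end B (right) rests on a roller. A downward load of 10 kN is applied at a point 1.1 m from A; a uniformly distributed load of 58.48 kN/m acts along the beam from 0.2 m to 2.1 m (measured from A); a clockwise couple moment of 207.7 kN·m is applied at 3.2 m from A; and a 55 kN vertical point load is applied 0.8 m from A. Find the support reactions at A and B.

Resultant of the distributed load: 58.48 × 1.9 = 111.112 kN at 1.15 m from A.
Taking moments about A: B_y·3.6 − 10·1.1 − (58.48·1.9)·1.15 − 207.7 − 55·0.8 = 0 → B_y = 390.4788/3.6 = 108.466 ≈ 108.5 kN.
ΣF_y = 0: A_y + 108.466 − 10 − 58.48·1.9 − 55 = 0 → A_y = 67.65 kN.
ΣF_x = 0: no horizontal applied forces, so A_x = 0.

A_x = 0, A_y = 67.65 kN, B_y = 108.5 kN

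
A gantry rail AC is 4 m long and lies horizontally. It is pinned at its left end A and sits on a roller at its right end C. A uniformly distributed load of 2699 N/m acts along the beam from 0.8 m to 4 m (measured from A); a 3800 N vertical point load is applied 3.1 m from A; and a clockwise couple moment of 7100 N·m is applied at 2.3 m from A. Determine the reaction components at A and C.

A_x = 0, A_y = 2535 N, C_y = 9902 N

Resultant of the distributed load: 2699 × 3.2 = 8636.8 N at 2.4 m from A.
ΣM about A: C_y·4 − (2699·3.2)·2.4 − 3800·3.1 − 7100 = 0 → C_y = 39608.32/4 = 9902.08 ≈ 9902 N.
ΣF_y = 0: A_y + 9902.08 − 2699·3.2 − 3800 = 0 → A_y = 2535 N.
ΣF_x = 0: no horizontal applied forces, so A_x = 0.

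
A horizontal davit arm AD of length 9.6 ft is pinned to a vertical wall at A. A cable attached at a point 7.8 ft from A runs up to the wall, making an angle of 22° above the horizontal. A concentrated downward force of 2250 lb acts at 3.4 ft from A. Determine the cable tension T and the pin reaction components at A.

ΣM about A: T·sin22°·7.8 − 2250·3.4 = 0 → T = 7650/(7.8·0.374607) = 2618.13 ≈ 2618 lb.
ΣF_x = 0: A_x − T·cos22° = 0 → A_x = 2618.13 × 0.927184 = 2427 lb.
ΣF_y = 0: A_y + T·sin22° − 2250 = 0 → A_y = 2250 − 2618.13 × 0.374607 = 1269 lb.

T = 2618 lb, A_x = 2427 lb, A_y = 1269 lb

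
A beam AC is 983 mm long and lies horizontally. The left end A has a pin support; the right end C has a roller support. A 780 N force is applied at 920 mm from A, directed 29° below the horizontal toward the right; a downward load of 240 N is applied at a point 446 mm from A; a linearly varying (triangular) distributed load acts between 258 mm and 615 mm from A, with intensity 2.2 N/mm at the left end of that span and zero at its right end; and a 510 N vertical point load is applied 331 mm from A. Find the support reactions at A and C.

A_x = -682.2 N, A_y = 735.7 N, C_y = 785.1 N

Resultant of the triangular load: ½ × 2.2 × 357 = 392.7 N, acting at 377 mm from A (one-third of the span from the peak).
ΣM about A: C_y·983 − 780·sin29°·920 − 240·446 − (½·2.2·357)·377 − 510·331 = 0 → C_y = 771797/983 = 785.144 ≈ 785.1 N.
ΣF_y = 0: A_y + 785.144 − 780·sin29° − 240 − ½·2.2·357 − 510 = 0 → A_y = 735.7 N.
ΣF_x = 0: A_x + 780·cos29° = 0 → A_x = -682.2 N.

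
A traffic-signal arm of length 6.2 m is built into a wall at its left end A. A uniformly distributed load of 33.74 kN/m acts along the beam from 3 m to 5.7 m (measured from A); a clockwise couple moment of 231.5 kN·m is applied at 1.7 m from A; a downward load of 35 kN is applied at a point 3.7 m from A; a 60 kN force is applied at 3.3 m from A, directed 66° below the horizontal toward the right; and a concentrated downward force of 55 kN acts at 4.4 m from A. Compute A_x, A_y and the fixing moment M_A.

A_x = -24.40 kN, A_y = 235.9 kN, M_A = 1180 kN·m

Resultant of the distributed load: 33.74 × 2.7 = 91.098 kN at 4.35 m from A.
ΣF_x = 0: A_x + 60·cos66° = 0 → A_x = -24.40 kN.
ΣF_y = 0: A_y − 33.74·2.7 − 35 − 60·sin66° − 55 = 0 → A_y = 235.9 kN.
ΣM about A: M_A − (33.74·2.7)·4.35 − 231.5 − 35·3.7 − 60·sin66°·3.3 − 55·4.4 = 0 → M_A = 1180 kN·m.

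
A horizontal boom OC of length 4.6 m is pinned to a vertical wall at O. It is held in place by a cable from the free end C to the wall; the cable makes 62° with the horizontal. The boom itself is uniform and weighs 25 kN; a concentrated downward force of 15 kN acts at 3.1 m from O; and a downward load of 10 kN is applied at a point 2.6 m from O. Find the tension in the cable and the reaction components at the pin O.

ΣM about O: T·sin62°·4.6 − 25·2.3 − 15·3.1 − 10·2.6 = 0 → T = 130/(4.6·0.882948) = 32.0074 ≈ 32.01 kN.
ΣF_x = 0: O_x − T·cos62° = 0 → O_x = 32.0074 × 0.469472 = 15.03 kN.
ΣF_y = 0: O_y + T·sin62° − 25 − 15 − 10 = 0 → O_y = 50 − 32.0074 × 0.882948 = 21.74 kN.

T = 32.01 kN, O_x = 15.03 kN, O_y = 21.74 kN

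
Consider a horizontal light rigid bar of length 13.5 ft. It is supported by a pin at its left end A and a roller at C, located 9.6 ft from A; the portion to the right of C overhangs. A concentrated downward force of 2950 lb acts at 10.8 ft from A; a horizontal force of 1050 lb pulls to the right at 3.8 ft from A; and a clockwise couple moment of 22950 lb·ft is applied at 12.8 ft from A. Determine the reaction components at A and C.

Moments about A: C_y·9.6 − 2950·10.8 − 22950 = 0 → C_y = 54810/9.6 = 5709.38 ≈ 5709 lb.
ΣF_y = 0: A_y + 5709.38 − 2950 = 0 → A_y = -2759 lb.
ΣF_x = 0: A_x + 1050 = 0 → A_x = -1050 lb.

A_x = -1050 lb, A_y = -2759 lb, C_y = 5709 lb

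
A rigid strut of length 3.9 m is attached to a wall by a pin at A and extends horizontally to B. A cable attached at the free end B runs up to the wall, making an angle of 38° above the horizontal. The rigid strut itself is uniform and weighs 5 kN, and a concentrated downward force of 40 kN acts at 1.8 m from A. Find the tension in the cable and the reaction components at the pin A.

T = 34.05 kN, A_x = 26.83 kN, A_y = 24.04 kN

ΣM about A: T·sin38°·3.9 − 5·1.95 − 40·1.8 = 0 → T = 81.75/(3.9·0.615661) = 34.0472 ≈ 34.05 kN.
ΣF_x = 0: A_x − T·cos38° = 0 → A_x = 34.0472 × 0.788011 = 26.83 kN.
ΣF_y = 0: A_y + T·sin38° − 5 − 40 = 0 → A_y = 45 − 34.0472 × 0.615661 = 24.04 kN.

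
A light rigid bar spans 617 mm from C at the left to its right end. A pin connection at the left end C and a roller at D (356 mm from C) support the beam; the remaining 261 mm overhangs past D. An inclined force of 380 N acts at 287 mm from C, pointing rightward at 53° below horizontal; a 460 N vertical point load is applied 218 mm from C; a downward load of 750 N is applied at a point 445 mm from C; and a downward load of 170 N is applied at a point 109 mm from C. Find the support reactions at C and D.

C_x = -228.7 N, C_y = 167.6 N, D_y = 1516 N

Moments about C: D_y·356 − 380·sin53°·287 − 460·218 − 750·445 − 170·109 = 0 → D_y = 539659/356 = 1515.9 ≈ 1516 N.
ΣF_y = 0: C_y + 1515.9 − 380·sin53° − 460 − 750 − 170 = 0 → C_y = 167.6 N.
ΣF_x = 0: C_x + 380·cos53° = 0 → C_x = -228.7 N.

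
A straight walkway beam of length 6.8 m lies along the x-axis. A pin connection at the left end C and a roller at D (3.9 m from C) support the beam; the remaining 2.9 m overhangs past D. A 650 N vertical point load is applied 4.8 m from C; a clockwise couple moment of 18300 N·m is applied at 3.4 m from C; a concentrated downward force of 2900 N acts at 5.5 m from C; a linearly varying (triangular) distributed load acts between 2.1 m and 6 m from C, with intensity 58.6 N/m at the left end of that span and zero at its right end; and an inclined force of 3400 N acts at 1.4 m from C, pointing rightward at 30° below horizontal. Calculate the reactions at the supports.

Resultant of the triangular load: ½ × 58.6 × 3.9 = 114.27 N, acting at 3.4 m from C (one-third of the span from the peak).
Taking moments about C: D_y·3.9 − 650·4.8 − 18300 − 2900·5.5 − (½·58.6·3.9)·3.4 − 3400·sin30°·1.4 = 0 → D_y = 40138.518/3.9 = 10291.9 ≈ 10290 N.
ΣF_y = 0: C_y + 10291.9 − 650 − 2900 − ½·58.6·3.9 − 3400·sin30° = 0 → C_y = -4928 N.
ΣF_x = 0: C_x + 3400·cos30° = 0 → C_x = -2944 N.

C_x = -2944 N, C_y = -4928 N, D_y = 10290 N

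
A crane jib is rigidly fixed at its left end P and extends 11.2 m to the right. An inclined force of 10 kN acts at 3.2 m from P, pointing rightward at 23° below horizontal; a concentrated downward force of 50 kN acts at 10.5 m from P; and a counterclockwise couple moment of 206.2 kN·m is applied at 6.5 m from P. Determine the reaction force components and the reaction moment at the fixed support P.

ΣF_x = 0: P_x + 10·cos23° = 0 → P_x = -9.205 kN.
ΣF_y = 0: P_y − 10·sin23° − 50 = 0 → P_y = 53.91 kN.
ΣM about P: M_P − 10·sin23°·3.2 − 50·10.5 + 206.2 = 0 → M_P = 331.3 kN·m.

P_x = -9.205 kN, P_y = 53.91 kN, M_P = 331.3 kN·m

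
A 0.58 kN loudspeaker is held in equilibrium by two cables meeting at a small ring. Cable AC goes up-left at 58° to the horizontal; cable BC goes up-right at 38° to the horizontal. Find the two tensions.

T_AC = 0.4596 kN, T_BC = 0.3090 kN

ΣF_x = 0: −T_AC·cos58° + T_BC·cos38° = 0 → T_BC = 0.672477·T_AC.
ΣF_y = 0: T_AC·sin58° + T_BC·sin38° = 0.58.
Substitute: T_AC·(0.848048 + 0.672477·0.615661) = 0.58 → T_AC = 0.459564 ≈ 0.4596 kN.
Then T_BC = 0.672477 × 0.459564 = 0.3090 kN.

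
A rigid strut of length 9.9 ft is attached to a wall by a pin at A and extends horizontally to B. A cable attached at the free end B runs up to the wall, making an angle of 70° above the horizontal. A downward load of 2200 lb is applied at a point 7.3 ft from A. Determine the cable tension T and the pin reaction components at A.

ΣM about A: T·sin70°·9.9 − 2200·7.3 = 0 → T = 16060/(9.9·0.939693) = 1726.33 ≈ 1726 lb.
ΣF_x = 0: A_x − T·cos70° = 0 → A_x = 1726.33 × 0.34202 = 590.4 lb.
ΣF_y = 0: A_y + T·sin70° − 2200 = 0 → A_y = 2200 − 1726.33 × 0.939693 = 577.8 lb.

T = 1726 lb, A_x = 590.4 lb, A_y = 577.8 lb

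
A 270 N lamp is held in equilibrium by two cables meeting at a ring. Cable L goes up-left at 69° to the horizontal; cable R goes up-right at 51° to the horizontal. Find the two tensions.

T_L = 196.2 N, T_R = 111.7 N

ΣF_x = 0: −T_L·cos69° + T_R·cos51° = 0 → T_R = 0.569452·T_L.
ΣF_y = 0: T_L·sin69° + T_R·sin51° = 270.
Substitute: T_L·(0.93358 + 0.569452·0.777146) = 270 → T_L = 196.203 ≈ 196.2 N.
Then T_R = 0.569452 × 196.203 = 111.7 N.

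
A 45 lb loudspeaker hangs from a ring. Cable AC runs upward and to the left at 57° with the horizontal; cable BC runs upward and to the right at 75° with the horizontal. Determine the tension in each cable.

ΣF_x = 0: −T_AC·cos57° + T_BC·cos75° = 0 → T_BC = 2.10432·T_AC.
ΣF_y = 0: T_AC·sin57° + T_BC·sin75° = 45.
Substitute: T_AC·(0.838671 + 2.10432·0.965926) = 45 → T_AC = 15.6724 ≈ 15.67 lb.
Then T_BC = 2.10432 × 15.6724 = 32.98 lb.

T_AC = 15.67 lb, T_BC = 32.98 lb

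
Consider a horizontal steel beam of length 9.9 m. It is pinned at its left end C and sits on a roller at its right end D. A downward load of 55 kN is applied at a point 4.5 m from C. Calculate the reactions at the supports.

Taking moments about C: D_y·9.9 − 55·4.5 = 0 → D_y = 247.5/9.9 = 25.00 kN.
ΣF_y = 0: C_y + 25 − 55 = 0 → C_y = 30.00 kN.
ΣF_x = 0: no horizontal applied forces, so C_x = 0.

C_x = 0, C_y = 30.00 kN, D_y = 25.00 kN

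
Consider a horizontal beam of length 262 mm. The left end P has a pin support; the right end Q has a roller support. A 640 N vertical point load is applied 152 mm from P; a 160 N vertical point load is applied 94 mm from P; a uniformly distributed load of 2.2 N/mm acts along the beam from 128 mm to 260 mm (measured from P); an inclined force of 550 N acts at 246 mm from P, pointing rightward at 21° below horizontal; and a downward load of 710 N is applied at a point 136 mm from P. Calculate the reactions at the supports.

P_x = -513.5 N, P_y = 800.2 N, Q_y = 1197 N

Resultant of the distributed load: 2.2 × 132 = 290.4 N at 194 mm from P.
ΣM about P: Q_y·262 − 640·152 − 160·94 − (2.2·132)·194 − 550·sin21°·246 − 710·136 = 0 → Q_y = 313705/262 = 1197.35 ≈ 1197 N.
ΣF_y = 0: P_y + 1197.35 − 640 − 160 − 2.2·132 − 550·sin21° − 710 = 0 → P_y = 800.2 N.
ΣF_x = 0: P_x + 550·cos21° = 0 → P_x = -513.5 N.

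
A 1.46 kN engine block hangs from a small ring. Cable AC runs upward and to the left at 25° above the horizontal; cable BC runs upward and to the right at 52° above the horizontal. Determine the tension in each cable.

ΣF_x = 0: −T_AC·cos25° + T_BC·cos52° = 0 → T_BC = 1.47209·T_AC.
ΣF_y = 0: T_AC·sin25° + T_BC·sin52° = 1.46.
Substitute: T_AC·(0.422618 + 1.47209·0.788011) = 1.46 → T_AC = 0.922509 ≈ 0.9225 kN.
Then T_BC = 1.47209 × 0.922509 = 1.358 kN.

T_AC = 0.9225 kN, T_BC = 1.358 kN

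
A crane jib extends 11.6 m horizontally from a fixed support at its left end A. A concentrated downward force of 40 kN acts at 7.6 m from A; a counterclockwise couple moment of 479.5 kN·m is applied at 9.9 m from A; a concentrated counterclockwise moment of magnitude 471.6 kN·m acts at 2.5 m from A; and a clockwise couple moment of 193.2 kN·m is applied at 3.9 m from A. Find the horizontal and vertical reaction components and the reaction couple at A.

A_x = 0, A_y = 40.00 kN, M_A = -453.9 kN·m

ΣF_x = 0: A_x = 0.
ΣF_y = 0: A_y − 40 = 0 → A_y = 40.00 kN.
ΣM about A: M_A − 40·7.6 + 479.5 + 471.6 − 193.2 = 0 → M_A = -453.9 kN·m.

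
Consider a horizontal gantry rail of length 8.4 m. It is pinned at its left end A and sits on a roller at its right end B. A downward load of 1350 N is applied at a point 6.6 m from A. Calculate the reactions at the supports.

A_x = 0, A_y = 289.3 N, B_y = 1061 N

ΣM about A: B_y·8.4 − 1350·6.6 = 0 → B_y = 8910/8.4 = 1060.71 ≈ 1061 N.
ΣF_y = 0: A_y + 1060.71 − 1350 = 0 → A_y = 289.3 N.
ΣF_x = 0: no horizontal applied forces, so A_x = 0.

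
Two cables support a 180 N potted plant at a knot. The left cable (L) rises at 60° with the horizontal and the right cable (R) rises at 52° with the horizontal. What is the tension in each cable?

T_L = 119.5 N, T_R = 97.07 N

ΣF_x = 0: −T_L·cos60° + T_R·cos52° = 0 → T_R = 0.812135·T_L.
ΣF_y = 0: T_L·sin60° + T_R·sin52° = 180.
Substitute: T_L·(0.866025 + 0.812135·0.788011) = 180 → T_L = 119.522 ≈ 119.5 N.
Then T_R = 0.812135 × 119.522 = 97.07 N.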